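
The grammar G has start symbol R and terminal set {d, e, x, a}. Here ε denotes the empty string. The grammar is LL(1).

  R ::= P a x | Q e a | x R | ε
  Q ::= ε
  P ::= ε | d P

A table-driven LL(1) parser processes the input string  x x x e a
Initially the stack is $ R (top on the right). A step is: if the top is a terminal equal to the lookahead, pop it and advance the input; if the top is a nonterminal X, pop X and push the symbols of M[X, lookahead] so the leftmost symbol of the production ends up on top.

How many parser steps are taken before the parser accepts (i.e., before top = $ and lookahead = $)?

10

step 1: stack=$ R  input=x x x e a $  — expand R ::= x R
step 2: stack=$ R x  input=x x x e a $  — match x
step 3: stack=$ R  input=x x e a $  — expand R ::= x R
step 4: stack=$ R x  input=x x e a $  — match x
step 5: stack=$ R  input=x e a $  — expand R ::= x R
step 6: stack=$ R x  input=x e a $  — match x
step 7: stack=$ R  input=e a $  — expand R ::= Q e a
step 8: stack=$ a e Q  input=e a $  — expand Q ::= ε
step 9: stack=$ a e  input=e a $  — match e
step 10: stack=$ a  input=a $  — match a
Accept reached after 10 steps.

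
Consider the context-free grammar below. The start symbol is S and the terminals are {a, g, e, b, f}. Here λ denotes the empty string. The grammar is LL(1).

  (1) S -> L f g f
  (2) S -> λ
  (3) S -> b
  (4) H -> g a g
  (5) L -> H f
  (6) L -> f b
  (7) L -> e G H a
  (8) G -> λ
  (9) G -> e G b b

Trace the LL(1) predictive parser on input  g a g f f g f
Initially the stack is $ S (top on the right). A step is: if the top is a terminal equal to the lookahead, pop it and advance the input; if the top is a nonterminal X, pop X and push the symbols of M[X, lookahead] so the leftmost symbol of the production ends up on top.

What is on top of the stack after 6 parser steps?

     Stack            Input            Action
  1  $ S              g a g f f g f $  expand S -> L f g f
  2  $ f g f L        g a g f f g f $  expand L -> H f
  3  $ f g f f H      g a g f f g f $  expand H -> g a g
  4  $ f g f f g a g  g a g f f g f $  match g
  5  $ f g f f g a    a g f f g f $    match a
  6  $ f g f f g      g f f g f $      match g
Stack after step 6: $ f g f f (top = f).

f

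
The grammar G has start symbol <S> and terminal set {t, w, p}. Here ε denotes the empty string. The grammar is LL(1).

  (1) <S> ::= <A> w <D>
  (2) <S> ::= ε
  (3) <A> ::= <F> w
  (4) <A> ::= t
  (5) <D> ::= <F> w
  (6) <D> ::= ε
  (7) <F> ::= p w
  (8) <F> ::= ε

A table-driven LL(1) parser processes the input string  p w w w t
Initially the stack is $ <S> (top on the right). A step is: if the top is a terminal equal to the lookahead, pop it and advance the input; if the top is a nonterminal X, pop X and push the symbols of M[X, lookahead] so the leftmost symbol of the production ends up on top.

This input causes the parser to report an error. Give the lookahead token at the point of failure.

step 1: stack=$ <S>  input=p w w w t $  — expand <S> ::= <A> w <D>
step 2: stack=$ <D> w <A>  input=p w w w t $  — expand <A> ::= <F> w
step 3: stack=$ <D> w w <F>  input=p w w w t $  — expand <F> ::= p w
step 4: stack=$ <D> w w w p  input=p w w w t $  — match p
step 5: stack=$ <D> w w w  input=w w w t $  — match w
step 6: stack=$ <D> w w  input=w w t $  — match w
step 7: stack=$ <D> w  input=w t $  — match w
step 8: stack=$ <D>  input=t $  — error: M[<D>, t] is empty

t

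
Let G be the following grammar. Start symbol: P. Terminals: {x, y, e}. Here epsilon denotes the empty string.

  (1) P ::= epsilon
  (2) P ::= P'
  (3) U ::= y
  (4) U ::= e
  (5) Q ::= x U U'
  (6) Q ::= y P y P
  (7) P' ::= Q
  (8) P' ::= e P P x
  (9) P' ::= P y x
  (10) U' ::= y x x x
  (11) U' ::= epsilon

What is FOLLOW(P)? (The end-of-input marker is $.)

FIRST(U) = {e, y}
FIRST(Q) = {x, y}
FIRST(U') = {epsilon, y}
FIRST(P) = {epsilon, e, x, y}  (via P')
FIRST(P') = {e, x, y}  (via Q, P y x)
FOLLOW(P) includes $ since P is the start symbol.
FOLLOW(P): in Q::=y P y P (occurrence 1), P is followed by y P with FIRST {y}; in Q::=y P y P (occurrence 2), the suffix after P is empty, so FOLLOW(P) ⊇ FOLLOW(Q) = {$, e, x, y}; in P'::=e P P x (occurrence 1), P is followed by P x with FIRST {e, x, y}; in P'::=e P P x (occurrence 2), P is followed by x with FIRST {x}; in P'::=P y x, P is followed by y x with FIRST {y}. Thus FOLLOW(P) = {$, e, x, y}.
FOLLOW(P'): in P::=P', the suffix after P' is empty, so FOLLOW(P') ⊇ FOLLOW(P) = {$, e, x, y}. Thus FOLLOW(P') = {$, e, x, y}.
FOLLOW(Q): in P'::=Q, the suffix after Q is empty, so FOLLOW(Q) ⊇ FOLLOW(P') = {$, e, x, y}. Thus FOLLOW(Q) = {$, e, x, y}.
FOLLOW(U): in Q::=x U U', U is followed by U' with FIRST {epsilon, y}; in Q::=x U U', the suffix after U is nullable, so FOLLOW(U) ⊇ FOLLOW(Q) = {$, e, x, y}. Thus FOLLOW(U) = {$, e, x, y}.
FOLLOW(U'): in Q::=x U U', the suffix after U' is empty, so FOLLOW(U') ⊇ FOLLOW(Q) = {$, e, x, y}. Thus FOLLOW(U') = {$, e, x, y}.

{$, e, x, y}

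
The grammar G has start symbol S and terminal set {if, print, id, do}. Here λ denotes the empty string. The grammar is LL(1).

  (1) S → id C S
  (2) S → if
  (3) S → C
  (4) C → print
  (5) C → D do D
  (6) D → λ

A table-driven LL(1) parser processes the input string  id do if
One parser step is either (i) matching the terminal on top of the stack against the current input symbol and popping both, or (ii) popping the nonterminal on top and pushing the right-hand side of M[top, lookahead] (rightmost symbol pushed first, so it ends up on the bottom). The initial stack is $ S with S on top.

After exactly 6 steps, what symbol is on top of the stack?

     Stack       Input       Action
  1  $ S         id do if $  expand S → id C S
  2  $ S C id    id do if $  match id
  3  $ S C       do if $     expand C → D do D
  4  $ S D do D  do if $     expand D → λ
  5  $ S D do    do if $     match do
  6  $ S D       if $        expand D → λ
Stack after step 6: $ S (top = S).

S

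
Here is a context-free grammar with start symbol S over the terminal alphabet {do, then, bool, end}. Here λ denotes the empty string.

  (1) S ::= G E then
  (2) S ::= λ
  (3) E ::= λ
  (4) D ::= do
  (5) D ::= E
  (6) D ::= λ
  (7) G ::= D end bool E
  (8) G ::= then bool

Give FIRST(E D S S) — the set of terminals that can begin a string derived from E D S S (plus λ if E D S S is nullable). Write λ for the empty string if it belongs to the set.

{λ, do, end, then}

FIRST(E) = {λ}
FIRST(D) = {λ, do}  (via E)
FIRST(G) = {do, end, then}  (via D end bool E)
FIRST(S) = {λ, do, end, then}  (via G E then)
FIRST(E D S S): take FIRST of each symbol in turn, carrying on past any symbol whose FIRST contains λ; result {λ, do, end, then}.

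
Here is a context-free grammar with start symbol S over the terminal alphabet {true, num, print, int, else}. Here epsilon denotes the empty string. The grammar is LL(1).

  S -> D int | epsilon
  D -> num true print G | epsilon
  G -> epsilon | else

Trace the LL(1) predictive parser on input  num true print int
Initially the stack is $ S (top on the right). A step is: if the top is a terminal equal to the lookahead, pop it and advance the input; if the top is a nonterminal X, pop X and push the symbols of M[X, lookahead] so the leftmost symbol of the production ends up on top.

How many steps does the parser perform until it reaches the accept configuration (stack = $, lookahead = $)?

7

     Stack                   Input                 Action
  1  $ S                     num true print int $  expand S -> D int
  2  $ int D                 num true print int $  expand D -> num true print G
  3  $ int G print true num  num true print int $  match num
  4  $ int G print true      true print int $      match true
  5  $ int G print           print int $           match print
  6  $ int G                 int $                 expand G -> epsilon
  7  $ int                   int $                 match int
Accept reached after 7 steps.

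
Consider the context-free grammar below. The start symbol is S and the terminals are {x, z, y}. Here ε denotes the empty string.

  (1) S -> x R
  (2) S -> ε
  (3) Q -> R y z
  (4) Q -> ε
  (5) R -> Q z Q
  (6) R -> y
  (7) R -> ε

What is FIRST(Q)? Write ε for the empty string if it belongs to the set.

FIRST(S): from S->x R we get {x}; from S->ε we get {ε}. So FIRST(S) = {ε, x}.
FIRST(Q): from Q->R y z we get {y, z}; from Q->ε we get {ε}. So FIRST(Q) = {ε, y, z}.
FIRST(R): from R->Q z Q we get {y, z}; from R->y we get {y}; from R->ε we get {ε}. So FIRST(R) = {ε, y, z}.

{ε, y, z}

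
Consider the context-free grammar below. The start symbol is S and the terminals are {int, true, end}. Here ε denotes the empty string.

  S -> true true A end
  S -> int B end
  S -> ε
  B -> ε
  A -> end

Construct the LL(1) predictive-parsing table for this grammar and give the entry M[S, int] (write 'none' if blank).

S -> int B end

FIRST(S): from S->true true A end we get {true}; from S->int B end we get {int}; from S->ε we get {ε}. So FIRST(S) = {ε, int, true}.
FIRST(B): from B->ε we get {ε}. So FIRST(B) = {ε}.
FIRST(A): from A->end we get {end}. So FIRST(A) = {end}.
FOLLOW(S) includes $ since S is the start symbol.
FOLLOW(S): S appears on no right-hand side. Thus FOLLOW(S) = {$}.
For S -> true true A end: FIRST(true true A end) = {true}, so it goes in M[S, t] for t ∈ {true}.
For S -> int B end: FIRST(int B end) = {int}, so it goes in M[S, t] for t ∈ {int}.
For S -> ε: FIRST(ε) = {ε}, so it goes in M[S, t] for t ∈ {}; since ε ∈ FIRST, also for every t ∈ FOLLOW(S) = {$}.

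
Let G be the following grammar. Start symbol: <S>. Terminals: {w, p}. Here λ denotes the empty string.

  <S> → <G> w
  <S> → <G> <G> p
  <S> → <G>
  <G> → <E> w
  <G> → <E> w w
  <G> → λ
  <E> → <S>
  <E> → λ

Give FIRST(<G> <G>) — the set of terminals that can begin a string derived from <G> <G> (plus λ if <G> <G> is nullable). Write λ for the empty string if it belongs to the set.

FIRST(<S>): from <S>→<G> w we get {p, w}; from <S>→<G> <G> p we get {p, w}; from <S>→<G> we get {λ, p, w}. So FIRST(<S>) = {λ, p, w}.
FIRST(<E>): from <E>→<S> we get {λ, p, w}; from <E>→λ we get {λ}. So FIRST(<E>) = {λ, p, w}.
FIRST(<G>): from <G>→<E> w we get {p, w}; from <G>→<E> w w we get {p, w}; from <G>→λ we get {λ}. So FIRST(<G>) = {λ, p, w}.
FIRST(<G> <G>): take FIRST of each symbol in turn, carrying on past any symbol whose FIRST contains λ; result {λ, p, w}.

{λ, p, w}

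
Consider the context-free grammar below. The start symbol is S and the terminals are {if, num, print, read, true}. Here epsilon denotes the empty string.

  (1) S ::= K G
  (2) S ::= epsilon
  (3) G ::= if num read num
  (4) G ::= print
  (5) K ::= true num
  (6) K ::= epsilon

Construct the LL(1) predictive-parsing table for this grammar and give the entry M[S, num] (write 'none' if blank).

none

FIRST(G): from G::=if num read num we get {if}; from G::=print we get {print}. So FIRST(G) = {if, print}.
FIRST(K): from K::=true num we get {true}; from K::=epsilon we get {epsilon}. So FIRST(K) = {epsilon, true}.
FIRST(S): from S::=K G we get {if, print, true}; from S::=epsilon we get {epsilon}. So FIRST(S) = {epsilon, if, print, true}.
FOLLOW(S) includes $ since S is the start symbol.
FOLLOW(S): S appears on no right-hand side. Thus FOLLOW(S) = {$}.
For S ::= K G: FIRST(K G) = {if, print, true}, so it goes in M[S, t] for t ∈ {if, print, true}.
For S ::= epsilon: FIRST(epsilon) = {epsilon}, so it goes in M[S, t] for t ∈ {}; since epsilon ∈ FIRST, also for every t ∈ FOLLOW(S) = {$}.
None of these place a production in M[S, num].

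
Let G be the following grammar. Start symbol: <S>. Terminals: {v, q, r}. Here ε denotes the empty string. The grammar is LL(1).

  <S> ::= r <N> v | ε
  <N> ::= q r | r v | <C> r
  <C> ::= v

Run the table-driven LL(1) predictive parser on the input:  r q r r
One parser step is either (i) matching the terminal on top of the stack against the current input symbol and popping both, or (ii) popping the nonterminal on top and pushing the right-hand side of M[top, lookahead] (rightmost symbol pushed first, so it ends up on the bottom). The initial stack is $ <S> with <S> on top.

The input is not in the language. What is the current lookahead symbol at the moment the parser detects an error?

     Stack      Input      Action
  1  $ <S>      r q r r $  expand <S> ::= r <N> v
  2  $ v <N> r  r q r r $  match r
  3  $ v <N>    q r r $    expand <N> ::= q r
  4  $ v r q    q r r $    match q
  5  $ v r      r r $      match r
  6  $ v        r $        error: top is terminal v but lookahead is r

r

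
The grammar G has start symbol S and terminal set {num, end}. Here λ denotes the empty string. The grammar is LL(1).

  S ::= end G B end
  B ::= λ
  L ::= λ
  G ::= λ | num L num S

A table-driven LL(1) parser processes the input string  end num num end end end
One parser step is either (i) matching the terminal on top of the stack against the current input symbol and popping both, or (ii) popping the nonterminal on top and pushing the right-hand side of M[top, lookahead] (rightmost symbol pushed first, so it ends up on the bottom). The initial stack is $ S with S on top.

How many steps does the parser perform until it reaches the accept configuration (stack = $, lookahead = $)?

      Stack                Input                      Action
   1  $ S                  end num num end end end $  expand S ::= end G B end
   2  $ end B G end        end num num end end end $  match end
   3  $ end B G            num num end end end $      expand G ::= num L num S
   4  $ end B S num L num  num num end end end $      match num
   5  $ end B S num L      num end end end $          expand L ::= λ
   6  $ end B S num        num end end end $          match num
   7  $ end B S            end end end $              expand S ::= end G B end
   8  $ end B end B G end  end end end $              match end
   9  $ end B end B G      end end $                  expand G ::= λ
  10  $ end B end B        end end $                  expand B ::= λ
  11  $ end B end          end end $                  match end
  12  $ end B              end $                      expand B ::= λ
  13  $ end                end $                      match end
Accept reached after 13 steps.

13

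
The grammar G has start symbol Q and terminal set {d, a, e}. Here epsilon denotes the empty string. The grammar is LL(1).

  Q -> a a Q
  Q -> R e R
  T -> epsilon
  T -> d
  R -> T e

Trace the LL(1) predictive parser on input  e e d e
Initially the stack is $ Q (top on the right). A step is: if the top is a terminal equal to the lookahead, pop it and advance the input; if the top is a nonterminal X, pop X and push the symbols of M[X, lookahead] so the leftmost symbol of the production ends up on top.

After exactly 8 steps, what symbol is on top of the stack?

e

     Stack      Input      Action
  1  $ Q        e e d e $  expand Q -> R e R
  2  $ R e R    e e d e $  expand R -> T e
  3  $ R e e T  e e d e $  expand T -> epsilon
  4  $ R e e    e e d e $  match e
  5  $ R e      e d e $    match e
  6  $ R        d e $      expand R -> T e
  7  $ e T      d e $      expand T -> d
  8  $ e d      d e $      match d
Stack after step 8: $ e (top = e).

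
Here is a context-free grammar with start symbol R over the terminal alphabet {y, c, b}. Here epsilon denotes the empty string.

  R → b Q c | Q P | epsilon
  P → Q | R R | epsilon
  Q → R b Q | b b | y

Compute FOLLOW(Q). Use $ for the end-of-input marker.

FIRST(R): from R→b Q c we get {b}; from R→Q P we get {b, y}; from R→epsilon we get {epsilon}. So FIRST(R) = {epsilon, b, y}.
FIRST(Q): from Q→R b Q we get {b, y}; from Q→b b we get {b}; from Q→y we get {y}. So FIRST(Q) = {b, y}.
FIRST(P): from P→Q we get {b, y}; from P→R R we get {epsilon, b, y}; from P→epsilon we get {epsilon}. So FIRST(P) = {epsilon, b, y}.
FOLLOW(R) includes $ since R is the start symbol.
FOLLOW(R): in P→R R (occurrence 1), R is followed by R with FIRST {epsilon, b, y}; in P→R R (occurrence 1), the suffix after R is nullable, so FOLLOW(R) ⊇ FOLLOW(P) = {$, b, y}; in P→R R (occurrence 2), the suffix after R is empty, so FOLLOW(R) ⊇ FOLLOW(P) = {$, b, y}; in Q→R b Q, R is followed by b Q with FIRST {b}. Thus FOLLOW(R) = {$, b, y}.
FOLLOW(P): in R→Q P, the suffix after P is empty, so FOLLOW(P) ⊇ FOLLOW(R) = {$, b, y}. Thus FOLLOW(P) = {$, b, y}.
FOLLOW(Q): in R→b Q c, Q is followed by c with FIRST {c}; in R→Q P, Q is followed by P with FIRST {epsilon, b, y}; in R→Q P, the suffix after Q is nullable, so FOLLOW(Q) ⊇ FOLLOW(R) = {$, b, y}; in P→Q, the suffix after Q is empty, so FOLLOW(Q) ⊇ FOLLOW(P) = {$, b, y}; in Q→R b Q, the suffix after Q is empty (adds nothing new). Thus FOLLOW(Q) = {$, b, c, y}.

{$, b, c, y}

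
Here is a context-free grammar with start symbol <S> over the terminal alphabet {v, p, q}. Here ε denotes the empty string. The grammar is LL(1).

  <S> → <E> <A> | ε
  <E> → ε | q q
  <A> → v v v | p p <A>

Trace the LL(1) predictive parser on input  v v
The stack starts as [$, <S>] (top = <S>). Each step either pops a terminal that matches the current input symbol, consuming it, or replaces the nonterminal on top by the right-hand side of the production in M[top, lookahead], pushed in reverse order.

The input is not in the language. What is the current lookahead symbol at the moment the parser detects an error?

$

     Stack      Input  Action
  1  $ <S>      v v $  expand <S> → <E> <A>
  2  $ <A> <E>  v v $  expand <E> → ε
  3  $ <A>      v v $  expand <A> → v v v
  4  $ v v v    v v $  match v
  5  $ v v      v $    match v
  6  $ v        $      error: top is terminal v but lookahead is $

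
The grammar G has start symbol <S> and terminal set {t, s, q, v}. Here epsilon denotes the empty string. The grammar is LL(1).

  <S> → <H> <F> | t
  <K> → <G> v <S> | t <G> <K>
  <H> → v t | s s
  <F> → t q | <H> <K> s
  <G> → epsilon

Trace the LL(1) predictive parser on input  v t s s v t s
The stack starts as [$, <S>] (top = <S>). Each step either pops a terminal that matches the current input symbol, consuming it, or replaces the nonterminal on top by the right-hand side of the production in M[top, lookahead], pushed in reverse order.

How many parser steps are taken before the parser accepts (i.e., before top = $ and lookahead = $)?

step 1: stack=$ <S>  input=v t s s v t s $  — expand <S> → <H> <F>
step 2: stack=$ <F> <H>  input=v t s s v t s $  — expand <H> → v t
step 3: stack=$ <F> t v  input=v t s s v t s $  — match v
step 4: stack=$ <F> t  input=t s s v t s $  — match t
step 5: stack=$ <F>  input=s s v t s $  — expand <F> → <H> <K> s
step 6: stack=$ s <K> <H>  input=s s v t s $  — expand <H> → s s
step 7: stack=$ s <K> s s  input=s s v t s $  — match s
step 8: stack=$ s <K> s  input=s v t s $  — match s
step 9: stack=$ s <K>  input=v t s $  — expand <K> → <G> v <S>
step 10: stack=$ s <S> v <G>  input=v t s $  — expand <G> → epsilon
step 11: stack=$ s <S> v  input=v t s $  — match v
step 12: stack=$ s <S>  input=t s $  — expand <S> → t
step 13: stack=$ s t  input=t s $  — match t
step 14: stack=$ s  input=s $  — match s
Accept reached after 14 steps.

14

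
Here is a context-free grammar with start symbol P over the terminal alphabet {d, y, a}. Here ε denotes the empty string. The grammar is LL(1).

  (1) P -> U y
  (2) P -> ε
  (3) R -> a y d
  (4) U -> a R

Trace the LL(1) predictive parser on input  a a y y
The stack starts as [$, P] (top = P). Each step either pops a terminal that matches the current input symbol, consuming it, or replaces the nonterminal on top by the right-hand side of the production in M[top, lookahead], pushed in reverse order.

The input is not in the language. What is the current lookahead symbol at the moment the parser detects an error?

y

step 1: stack=$ P  input=a a y y $  — expand P -> U y
step 2: stack=$ y U  input=a a y y $  — expand U -> a R
step 3: stack=$ y R a  input=a a y y $  — match a
step 4: stack=$ y R  input=a y y $  — expand R -> a y d
step 5: stack=$ y d y a  input=a y y $  — match a
step 6: stack=$ y d y  input=y y $  — match y
step 7: stack=$ y d  input=y $  — error: top is terminal d but lookahead is y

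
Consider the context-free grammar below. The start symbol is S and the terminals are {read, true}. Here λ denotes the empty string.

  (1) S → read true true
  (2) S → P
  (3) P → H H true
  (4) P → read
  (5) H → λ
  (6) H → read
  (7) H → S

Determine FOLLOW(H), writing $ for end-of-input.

{read, true}

FIRST(S) = {read, true}  (via P)
FIRST(H) = {λ, read, true}  (via S)
FIRST(P) = {read, true}  (via H H true)
FOLLOW(S) includes $ since S is the start symbol.
FOLLOW(H): in P→H H true (occurrence 1), H is followed by H true with FIRST {read, true}; in P→H H true (occurrence 2), H is followed by true with FIRST {true}. Thus FOLLOW(H) = {read, true}.
FOLLOW(S): in H→S, the suffix after S is empty, so FOLLOW(S) ⊇ FOLLOW(H) = {read, true}. Thus FOLLOW(S) = {$, read, true}.
FOLLOW(P): in S→P, the suffix after P is empty, so FOLLOW(P) ⊇ FOLLOW(S) = {$, read, true}. Thus FOLLOW(P) = {$, read, true}.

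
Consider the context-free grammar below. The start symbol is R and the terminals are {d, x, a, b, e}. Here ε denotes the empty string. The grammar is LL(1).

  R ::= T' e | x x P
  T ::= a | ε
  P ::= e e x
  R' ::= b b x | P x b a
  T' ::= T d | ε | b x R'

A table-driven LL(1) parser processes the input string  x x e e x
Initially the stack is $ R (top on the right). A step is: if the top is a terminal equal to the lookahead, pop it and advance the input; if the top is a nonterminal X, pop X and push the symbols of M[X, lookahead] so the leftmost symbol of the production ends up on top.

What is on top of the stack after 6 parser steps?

x

step 1: stack=$ R  input=x x e e x $  — expand R ::= x x P
step 2: stack=$ P x x  input=x x e e x $  — match x
step 3: stack=$ P x  input=x e e x $  — match x
step 4: stack=$ P  input=e e x $  — expand P ::= e e x
step 5: stack=$ x e e  input=e e x $  — match e
step 6: stack=$ x e  input=e x $  — match e
Stack after step 6: $ x (top = x).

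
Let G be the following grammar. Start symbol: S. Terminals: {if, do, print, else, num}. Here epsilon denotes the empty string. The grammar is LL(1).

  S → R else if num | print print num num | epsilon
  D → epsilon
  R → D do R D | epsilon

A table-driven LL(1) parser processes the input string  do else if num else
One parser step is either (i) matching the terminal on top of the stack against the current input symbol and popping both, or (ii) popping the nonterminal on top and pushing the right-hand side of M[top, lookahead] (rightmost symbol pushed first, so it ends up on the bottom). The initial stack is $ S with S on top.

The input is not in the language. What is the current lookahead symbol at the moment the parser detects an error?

      Stack                   Input                  Action
   1  $ S                     do else if num else $  expand S → R else if num
   2  $ num if else R         do else if num else $  expand R → D do R D
   3  $ num if else D R do D  do else if num else $  expand D → epsilon
   4  $ num if else D R do    do else if num else $  match do
   5  $ num if else D R       else if num else $     expand R → epsilon
   6  $ num if else D         else if num else $     expand D → epsilon
   7  $ num if else           else if num else $     match else
   8  $ num if                if num else $          match if
   9  $ num                   num else $             match num
  10  $                       else $                 error: stack empty but input remains

else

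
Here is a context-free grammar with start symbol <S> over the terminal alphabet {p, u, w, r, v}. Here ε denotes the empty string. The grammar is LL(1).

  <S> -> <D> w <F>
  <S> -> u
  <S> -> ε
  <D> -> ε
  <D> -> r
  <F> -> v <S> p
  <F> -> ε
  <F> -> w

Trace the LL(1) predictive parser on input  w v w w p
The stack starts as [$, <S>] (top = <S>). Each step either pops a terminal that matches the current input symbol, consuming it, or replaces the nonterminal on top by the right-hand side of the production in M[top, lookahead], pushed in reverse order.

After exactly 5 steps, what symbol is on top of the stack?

<S>

     Stack        Input        Action
  1  $ <S>        w v w w p $  expand <S> -> <D> w <F>
  2  $ <F> w <D>  w v w w p $  expand <D> -> ε
  3  $ <F> w      w v w w p $  match w
  4  $ <F>        v w w p $    expand <F> -> v <S> p
  5  $ p <S> v    v w w p $    match v
Stack after step 5: $ p <S> (top = <S>).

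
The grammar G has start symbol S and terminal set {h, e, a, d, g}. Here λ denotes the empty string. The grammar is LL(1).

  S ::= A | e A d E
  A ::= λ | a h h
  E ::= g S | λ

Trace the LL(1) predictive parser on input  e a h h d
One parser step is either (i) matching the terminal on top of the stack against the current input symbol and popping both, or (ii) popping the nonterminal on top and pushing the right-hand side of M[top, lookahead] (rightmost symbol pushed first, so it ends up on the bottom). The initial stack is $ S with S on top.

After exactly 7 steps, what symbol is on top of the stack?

E

     Stack        Input        Action
  1  $ S          e a h h d $  expand S ::= e A d E
  2  $ E d A e    e a h h d $  match e
  3  $ E d A      a h h d $    expand A ::= a h h
  4  $ E d h h a  a h h d $    match a
  5  $ E d h h    h h d $      match h
  6  $ E d h      h d $        match h
  7  $ E d        d $          match d
Stack after step 7: $ E (top = E).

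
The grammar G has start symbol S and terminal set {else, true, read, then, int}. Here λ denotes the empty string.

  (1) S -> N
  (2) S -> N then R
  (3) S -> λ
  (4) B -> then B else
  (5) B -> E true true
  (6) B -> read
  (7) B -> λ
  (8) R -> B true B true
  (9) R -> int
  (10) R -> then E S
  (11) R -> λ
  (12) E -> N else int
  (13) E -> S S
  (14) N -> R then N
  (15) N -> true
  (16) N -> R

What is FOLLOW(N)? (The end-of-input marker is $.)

{$, else, int, read, then, true}

FIRST(S) = {λ, else, int, read, then, true}  (via N, N then R)
FIRST(B) = {λ, else, int, read, then, true}  (via E true true)
FIRST(R) = {λ, else, int, read, then, true}  (via B true B true)
FIRST(N) = {λ, else, int, read, then, true}  (via R then N, R)
FIRST(E) = {λ, else, int, read, then, true}  (via N else int, S S)
FOLLOW(S) includes $ since S is the start symbol.
FOLLOW(B): in B->then B else, B is followed by else with FIRST {else}; in R->B true B true (occurrence 1), B is followed by true B true with FIRST {true}; in R->B true B true (occurrence 2), B is followed by true with FIRST {true}. Thus FOLLOW(B) = {else, true}.
FOLLOW(S): in R->then E S, the suffix after S is empty, so FOLLOW(S) ⊇ FOLLOW(R) = {$, else, int, read, then, true}; in E->S S (occurrence 1), S is followed by S with FIRST {λ, else, int, read, then, true}; in E->S S (occurrence 1), the suffix after S is nullable, so FOLLOW(S) ⊇ FOLLOW(E) = {$, else, int, read, then, true}; in E->S S (occurrence 2), the suffix after S is empty, so FOLLOW(S) ⊇ FOLLOW(E) = {$, else, int, read, then, true}. Thus FOLLOW(S) = {$, else, int, read, then, true}.
FOLLOW(N): in S->N, the suffix after N is empty, so FOLLOW(N) ⊇ FOLLOW(S) = {$, else, int, read, then, true}; in S->N then R, N is followed by then R with FIRST {then}; in E->N else int, N is followed by else int with FIRST {else}; in N->R then N, the suffix after N is empty (adds nothing new). Thus FOLLOW(N) = {$, else, int, read, then, true}.
FOLLOW(R): in S->N then R, the suffix after R is empty, so FOLLOW(R) ⊇ FOLLOW(S) = {$, else, int, read, then, true}; in N->R then N, R is followed by then N with FIRST {then}; in N->R, the suffix after R is empty, so FOLLOW(R) ⊇ FOLLOW(N) = {$, else, int, read, then, true}. Thus FOLLOW(R) = {$, else, int, read, then, true}.
FOLLOW(E): in B->E true true, E is followed by true true with FIRST {true}; in R->then E S, E is followed by S with FIRST {λ, else, int, read, then, true}; in R->then E S, the suffix after E is nullable, so FOLLOW(E) ⊇ FOLLOW(R) = {$, else, int, read, then, true}. Thus FOLLOW(E) = {$, else, int, read, then, true}.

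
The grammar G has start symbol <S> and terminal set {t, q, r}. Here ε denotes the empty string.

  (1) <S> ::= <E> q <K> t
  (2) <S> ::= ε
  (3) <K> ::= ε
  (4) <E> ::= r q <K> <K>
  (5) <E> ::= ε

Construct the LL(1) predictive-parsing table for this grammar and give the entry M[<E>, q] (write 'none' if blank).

FIRST(<K>): from <K>::=ε we get {ε}. So FIRST(<K>) = {ε}.
FIRST(<E>): from <E>::=r q <K> <K> we get {r}; from <E>::=ε we get {ε}. So FIRST(<E>) = {ε, r}.
FIRST(<S>): from <S>::=<E> q <K> t we get {q, r}; from <S>::=ε we get {ε}. So FIRST(<S>) = {ε, q, r}.
FOLLOW(<S>) includes $ since <S> is the start symbol.
FOLLOW(<E>): in <S>::=<E> q <K> t, <E> is followed by q <K> t with FIRST {q}. Thus FOLLOW(<E>) = {q}.
For <E> ::= r q <K> <K>: FIRST(r q <K> <K>) = {r}, so it goes in M[<E>, t] for t ∈ {r}.
For <E> ::= ε: FIRST(ε) = {ε}, so it goes in M[<E>, t] for t ∈ {}; since ε ∈ FIRST, also for every t ∈ FOLLOW(<E>) = {q}.

<E> ::= ε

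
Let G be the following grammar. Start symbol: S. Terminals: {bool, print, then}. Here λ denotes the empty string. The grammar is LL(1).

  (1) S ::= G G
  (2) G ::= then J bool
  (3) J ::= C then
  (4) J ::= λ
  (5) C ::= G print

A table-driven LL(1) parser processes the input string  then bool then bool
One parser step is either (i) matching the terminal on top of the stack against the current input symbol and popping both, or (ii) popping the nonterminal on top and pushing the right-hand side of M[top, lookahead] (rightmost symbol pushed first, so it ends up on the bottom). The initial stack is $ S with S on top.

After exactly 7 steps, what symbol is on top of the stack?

J

     Stack            Input                  Action
  1  $ S              then bool then bool $  expand S ::= G G
  2  $ G G            then bool then bool $  expand G ::= then J bool
  3  $ G bool J then  then bool then bool $  match then
  4  $ G bool J       bool then bool $       expand J ::= λ
  5  $ G bool         bool then bool $       match bool
  6  $ G              then bool $            expand G ::= then J bool
  7  $ bool J then    then bool $            match then
Stack after step 7: $ bool J (top = J).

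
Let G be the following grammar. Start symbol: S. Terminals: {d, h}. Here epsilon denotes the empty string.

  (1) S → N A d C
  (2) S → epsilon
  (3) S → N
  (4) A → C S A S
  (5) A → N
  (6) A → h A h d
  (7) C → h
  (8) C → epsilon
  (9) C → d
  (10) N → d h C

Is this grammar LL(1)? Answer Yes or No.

FIRST(S) = {epsilon, d}
FIRST(A) = {d, h}
FIRST(C) = {epsilon, d, h}
FIRST(N) = {d}
FOLLOW(S) = {$, d, h}
FOLLOW(A) = {d, h}
FOLLOW(C) = {$, d, h}
FOLLOW(N) = {$, d, h}
Cell M[A, d] receives both A → C S A S and A → N — the grammar is not LL(1).

No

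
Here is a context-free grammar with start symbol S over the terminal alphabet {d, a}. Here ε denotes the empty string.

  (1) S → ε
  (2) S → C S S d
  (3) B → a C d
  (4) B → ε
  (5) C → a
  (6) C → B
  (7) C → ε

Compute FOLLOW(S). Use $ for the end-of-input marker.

{$, a, d}

FIRST(B): from B→a C d we get {a}; from B→ε we get {ε}. So FIRST(B) = {ε, a}.
FIRST(C): from C→a we get {a}; from C→B we get {ε, a}; from C→ε we get {ε}. So FIRST(C) = {ε, a}.
FIRST(S): from S→ε we get {ε}; from S→C S S d we get {a, d}. So FIRST(S) = {ε, a, d}.
FOLLOW(S) includes $ since S is the start symbol.
FOLLOW(S): in S→C S S d (occurrence 1), S is followed by S d with FIRST {a, d}; in S→C S S d (occurrence 2), S is followed by d with FIRST {d}. Thus FOLLOW(S) = {$, a, d}.
FOLLOW(C): in S→C S S d, C is followed by S S d with FIRST {a, d}; in B→a C d, C is followed by d with FIRST {d}. Thus FOLLOW(C) = {a, d}.
FOLLOW(B): in C→B, the suffix after B is empty, so FOLLOW(B) ⊇ FOLLOW(C) = {a, d}. Thus FOLLOW(B) = {a, d}.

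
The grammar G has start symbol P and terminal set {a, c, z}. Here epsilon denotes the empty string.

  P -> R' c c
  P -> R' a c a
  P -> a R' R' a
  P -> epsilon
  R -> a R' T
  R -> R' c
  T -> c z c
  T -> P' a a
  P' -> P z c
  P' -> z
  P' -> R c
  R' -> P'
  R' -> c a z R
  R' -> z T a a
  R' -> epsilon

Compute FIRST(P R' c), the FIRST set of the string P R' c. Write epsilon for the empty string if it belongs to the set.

FIRST(P) = {epsilon, a, c, z}  (via R' c c, R' a c a)
FIRST(R) = {a, c, z}  (via R' c)
FIRST(P') = {a, c, z}  (via P z c, R c)
FIRST(T) = {a, c, z}  (via P' a a)
FIRST(R') = {epsilon, a, c, z}  (via P')
FIRST(P R' c): take FIRST of each symbol in turn, carrying on past any symbol whose FIRST contains epsilon; result {a, c, z}.

{a, c, z}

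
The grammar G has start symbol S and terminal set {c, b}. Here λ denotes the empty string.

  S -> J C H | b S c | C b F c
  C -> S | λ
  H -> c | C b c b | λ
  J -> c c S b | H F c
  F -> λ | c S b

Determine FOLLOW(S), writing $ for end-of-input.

FIRST(F) = {λ, c}
FIRST(S) = {b, c}  (via J C H, C b F c)
FIRST(C) = {λ, b, c}  (via S)
FIRST(H) = {λ, b, c}  (via C b c b)
FIRST(J) = {b, c}  (via H F c)
FOLLOW(S) includes $ since S is the start symbol.
FOLLOW(F): in S->C b F c, F is followed by c with FIRST {c}; in J->H F c, F is followed by c with FIRST {c}. Thus FOLLOW(F) = {c}.
FOLLOW(S): in S->b S c, S is followed by c with FIRST {c}; in C->S, the suffix after S is empty, so FOLLOW(S) ⊇ FOLLOW(C) = {$, b, c}; in J->c c S b, S is followed by b with FIRST {b}; in F->c S b, S is followed by b with FIRST {b}. Thus FOLLOW(S) = {$, b, c}.
FOLLOW(C): in S->J C H, C is followed by H with FIRST {λ, b, c}; in S->J C H, the suffix after C is nullable, so FOLLOW(C) ⊇ FOLLOW(S) = {$, b, c}; in S->C b F c, C is followed by b F c with FIRST {b}; in H->C b c b, C is followed by b c b with FIRST {b}. Thus FOLLOW(C) = {$, b, c}.
FOLLOW(H): in S->J C H, the suffix after H is empty, so FOLLOW(H) ⊇ FOLLOW(S) = {$, b, c}; in J->H F c, H is followed by F c with FIRST {c}. Thus FOLLOW(H) = {$, b, c}.
FOLLOW(J): in S->J C H, J is followed by C H with FIRST {λ, b, c}; in S->J C H, the suffix after J is nullable, so FOLLOW(J) ⊇ FOLLOW(S) = {$, b, c}. Thus FOLLOW(J) = {$, b, c}.

{$, b, c}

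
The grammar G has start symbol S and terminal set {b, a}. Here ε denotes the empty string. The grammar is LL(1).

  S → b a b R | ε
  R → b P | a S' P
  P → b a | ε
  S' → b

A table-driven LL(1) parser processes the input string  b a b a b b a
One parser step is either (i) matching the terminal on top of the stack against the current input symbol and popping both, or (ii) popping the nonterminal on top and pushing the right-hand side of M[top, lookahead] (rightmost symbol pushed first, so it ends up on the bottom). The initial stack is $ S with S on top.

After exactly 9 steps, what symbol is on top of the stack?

     Stack      Input            Action
  1  $ S        b a b a b b a $  expand S → b a b R
  2  $ R b a b  b a b a b b a $  match b
  3  $ R b a    a b a b b a $    match a
  4  $ R b      b a b b a $      match b
  5  $ R        a b b a $        expand R → a S' P
  6  $ P S' a   a b b a $        match a
  7  $ P S'     b b a $          expand S' → b
  8  $ P b      b b a $          match b
  9  $ P        b a $            expand P → b a
Stack after step 9: $ a b (top = b).

b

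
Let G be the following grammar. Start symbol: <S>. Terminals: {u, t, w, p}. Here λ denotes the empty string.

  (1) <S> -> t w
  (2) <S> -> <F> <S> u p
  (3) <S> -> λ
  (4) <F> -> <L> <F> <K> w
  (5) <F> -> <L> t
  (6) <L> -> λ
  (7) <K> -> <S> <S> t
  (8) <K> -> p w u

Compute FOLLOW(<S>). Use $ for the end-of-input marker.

FIRST(<L>): from <L>->λ we get {λ}. So FIRST(<L>) = {λ}.
FIRST(<F>): from <F>-><L> <F> <K> w we get {t}; from <F>-><L> t we get {t}. So FIRST(<F>) = {t}.
FIRST(<S>): from <S>->t w we get {t}; from <S>-><F> <S> u p we get {t}; from <S>->λ we get {λ}. So FIRST(<S>) = {λ, t}.
FIRST(<K>): from <K>-><S> <S> t we get {t}; from <K>->p w u we get {p}. So FIRST(<K>) = {p, t}.
FOLLOW(<S>) includes $ since <S> is the start symbol.
FOLLOW(<S>): in <S>-><F> <S> u p, <S> is followed by u p with FIRST {u}; in <K>-><S> <S> t (occurrence 1), <S> is followed by <S> t with FIRST {t}; in <K>-><S> <S> t (occurrence 2), <S> is followed by t with FIRST {t}. Thus FOLLOW(<S>) = {$, t, u}.
FOLLOW(<F>): in <S>-><F> <S> u p, <F> is followed by <S> u p with FIRST {t, u}; in <F>-><L> <F> <K> w, <F> is followed by <K> w with FIRST {p, t}. Thus FOLLOW(<F>) = {p, t, u}.
FOLLOW(<L>): in <F>-><L> <F> <K> w, <L> is followed by <F> <K> w with FIRST {t}; in <F>-><L> t, <L> is followed by t with FIRST {t}. Thus FOLLOW(<L>) = {t}.
FOLLOW(<K>): in <F>-><L> <F> <K> w, <K> is followed by w with FIRST {w}. Thus FOLLOW(<K>) = {w}.

{$, t, u}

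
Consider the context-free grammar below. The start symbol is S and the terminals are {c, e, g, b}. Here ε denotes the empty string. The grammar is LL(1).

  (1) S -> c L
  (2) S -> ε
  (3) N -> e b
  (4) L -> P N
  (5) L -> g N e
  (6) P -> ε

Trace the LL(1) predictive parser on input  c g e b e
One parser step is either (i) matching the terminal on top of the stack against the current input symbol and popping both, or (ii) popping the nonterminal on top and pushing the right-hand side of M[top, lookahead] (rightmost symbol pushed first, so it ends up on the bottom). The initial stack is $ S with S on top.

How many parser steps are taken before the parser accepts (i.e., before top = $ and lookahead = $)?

8

step 1: stack=$ S  input=c g e b e $  — expand S -> c L
step 2: stack=$ L c  input=c g e b e $  — match c
step 3: stack=$ L  input=g e b e $  — expand L -> g N e
step 4: stack=$ e N g  input=g e b e $  — match g
step 5: stack=$ e N  input=e b e $  — expand N -> e b
step 6: stack=$ e b e  input=e b e $  — match e
step 7: stack=$ e b  input=b e $  — match b
step 8: stack=$ e  input=e $  — match e
Accept reached after 8 steps.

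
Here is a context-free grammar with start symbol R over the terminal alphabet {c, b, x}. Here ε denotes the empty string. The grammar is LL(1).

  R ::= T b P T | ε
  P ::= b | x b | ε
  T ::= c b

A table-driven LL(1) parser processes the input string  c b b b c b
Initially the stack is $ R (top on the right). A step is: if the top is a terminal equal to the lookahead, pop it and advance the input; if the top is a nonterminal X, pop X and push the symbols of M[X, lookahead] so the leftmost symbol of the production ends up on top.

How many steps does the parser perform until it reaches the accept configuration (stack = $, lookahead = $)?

      Stack        Input          Action
   1  $ R          c b b b c b $  expand R ::= T b P T
   2  $ T P b T    c b b b c b $  expand T ::= c b
   3  $ T P b b c  c b b b c b $  match c
   4  $ T P b b    b b b c b $    match b
   5  $ T P b      b b c b $      match b
   6  $ T P        b c b $        expand P ::= b
   7  $ T b        b c b $        match b
   8  $ T          c b $          expand T ::= c b
   9  $ b c        c b $          match c
  10  $ b          b $            match b
Accept reached after 10 steps.

10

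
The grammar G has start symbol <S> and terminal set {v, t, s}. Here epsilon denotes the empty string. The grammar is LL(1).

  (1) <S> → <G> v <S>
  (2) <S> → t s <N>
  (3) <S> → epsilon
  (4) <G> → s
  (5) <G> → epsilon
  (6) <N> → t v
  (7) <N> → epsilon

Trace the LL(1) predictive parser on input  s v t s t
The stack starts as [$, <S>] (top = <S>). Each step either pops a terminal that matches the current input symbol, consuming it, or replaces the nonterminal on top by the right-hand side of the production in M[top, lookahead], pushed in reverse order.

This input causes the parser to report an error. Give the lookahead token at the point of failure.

      Stack        Input        Action
   1  $ <S>        s v t s t $  expand <S> → <G> v <S>
   2  $ <S> v <G>  s v t s t $  expand <G> → s
   3  $ <S> v s    s v t s t $  match s
   4  $ <S> v      v t s t $    match v
   5  $ <S>        t s t $      expand <S> → t s <N>
   6  $ <N> s t    t s t $      match t
   7  $ <N> s      s t $        match s
   8  $ <N>        t $          expand <N> → t v
   9  $ v t        t $          match t
  10  $ v          $            error: top is terminal v but lookahead is $

$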